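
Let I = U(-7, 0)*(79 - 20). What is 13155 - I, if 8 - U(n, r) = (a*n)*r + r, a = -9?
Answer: 12683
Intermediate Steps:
U(n, r) = 8 - r + 9*n*r (U(n, r) = 8 - ((-9*n)*r + r) = 8 - (-9*n*r + r) = 8 - (r - 9*n*r) = 8 + (-r + 9*n*r) = 8 - r + 9*n*r)
I = 472 (I = (8 - 1*0 + 9*(-7)*0)*(79 - 20) = (8 + 0 + 0)*59 = 8*59 = 472)
13155 - I = 13155 - 1*472 = 13155 - 472 = 12683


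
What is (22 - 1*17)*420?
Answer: 2100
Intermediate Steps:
(22 - 1*17)*420 = (22 - 17)*420 = 5*420 = 2100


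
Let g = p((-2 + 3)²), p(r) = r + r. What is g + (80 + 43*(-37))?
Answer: -1509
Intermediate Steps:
p(r) = 2*r
g = 2 (g = 2*(-2 + 3)² = 2*1² = 2*1 = 2)
g + (80 + 43*(-37)) = 2 + (80 + 43*(-37)) = 2 + (80 - 1591) = 2 - 1511 = -1509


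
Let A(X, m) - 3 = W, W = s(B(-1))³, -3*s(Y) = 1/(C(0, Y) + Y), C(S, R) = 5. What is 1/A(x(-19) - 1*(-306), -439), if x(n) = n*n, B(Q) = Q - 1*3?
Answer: 27/80 ≈ 0.33750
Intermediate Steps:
B(Q) = -3 + Q (B(Q) = Q - 3 = -3 + Q)
x(n) = n²
s(Y) = -1/(3*(5 + Y))
W = -1/27 (W = (-1/(15 + 3*(-3 - 1)))³ = (-1/(15 + 3*(-4)))³ = (-1/(15 - 12))³ = (-1/3)³ = (-1*⅓)³ = (-⅓)³ = -1/27 ≈ -0.037037)
A(X, m) = 80/27 (A(X, m) = 3 - 1/27 = 80/27)
1/A(x(-19) - 1*(-306), -439) = 1/(80/27) = 27/80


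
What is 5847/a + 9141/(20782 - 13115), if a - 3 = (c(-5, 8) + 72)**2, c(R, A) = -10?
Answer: 7272216/2681359 ≈ 2.7121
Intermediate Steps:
a = 3847 (a = 3 + (-10 + 72)**2 = 3 + 62**2 = 3 + 3844 = 3847)
5847/a + 9141/(20782 - 13115) = 5847/3847 + 9141/(20782 - 13115) = 5847*(1/3847) + 9141/7667 = 5847/3847 + 9141*(1/7667) = 5847/3847 + 831/697 = 7272216/2681359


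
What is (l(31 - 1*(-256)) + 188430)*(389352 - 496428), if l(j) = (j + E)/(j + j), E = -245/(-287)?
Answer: -33916502138148/1681 ≈ -2.0176e+10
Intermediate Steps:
E = 35/41 (E = -245*(-1/287) = 35/41 ≈ 0.85366)
l(j) = (35/41 + j)/(2*j) (l(j) = (j + 35/41)/(j + j) = (35/41 + j)/((2*j)) = (35/41 + j)*(1/(2*j)) = (35/41 + j)/(2*j))
(l(31 - 1*(-256)) + 188430)*(389352 - 496428) = ((35 + 41*(31 - 1*(-256)))/(82*(31 - 1*(-256))) + 188430)*(389352 - 496428) = ((35 + 41*(31 + 256))/(82*(31 + 256)) + 188430)*(-107076) = ((1/82)*(35 + 41*287)/287 + 188430)*(-107076) = ((1/82)*(1/287)*(35 + 11767) + 188430)*(-107076) = ((1/82)*(1/287)*11802 + 188430)*(-107076) = (843/1681 + 188430)*(-107076) = (316751673/1681)*(-107076) = -33916502138148/1681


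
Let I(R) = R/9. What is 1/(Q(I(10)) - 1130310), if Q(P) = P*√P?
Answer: -82399599/93137090745590 - 27*√10/93137090745590 ≈ -8.8471e-7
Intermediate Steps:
I(R) = R/9 (I(R) = R*(⅑) = R/9)
Q(P) = P^(3/2)
1/(Q(I(10)) - 1130310) = 1/(((⅑)*10)^(3/2) - 1130310) = 1/((10/9)^(3/2) - 1130310) = 1/(10*√10/27 - 1130310) = 1/(-1130310 + 10*√10/27)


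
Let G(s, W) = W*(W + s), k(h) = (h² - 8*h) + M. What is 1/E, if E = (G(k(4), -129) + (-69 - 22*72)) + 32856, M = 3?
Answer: 1/49521 ≈ 2.0193e-5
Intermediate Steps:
k(h) = 3 + h² - 8*h (k(h) = (h² - 8*h) + 3 = 3 + h² - 8*h)
E = 49521 (E = (-129*(-129 + (3 + 4² - 8*4)) + (-69 - 22*72)) + 32856 = (-129*(-129 + (3 + 16 - 32)) + (-69 - 1584)) + 32856 = (-129*(-129 - 13) - 1653) + 32856 = (-129*(-142) - 1653) + 32856 = (18318 - 1653) + 32856 = 16665 + 32856 = 49521)
1/E = 1/49521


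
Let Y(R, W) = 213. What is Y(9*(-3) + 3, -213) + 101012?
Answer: 101225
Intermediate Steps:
Y(9*(-3) + 3, -213) + 101012 = 213 + 101012 = 101225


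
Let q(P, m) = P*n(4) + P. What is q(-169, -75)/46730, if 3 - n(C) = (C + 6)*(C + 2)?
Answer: 4732/23365 ≈ 0.20253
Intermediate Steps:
n(C) = 3 - (2 + C)*(6 + C) (n(C) = 3 - (C + 6)*(C + 2) = 3 - (6 + C)*(2 + C) = 3 - (2 + C)*(6 + C))
q(P, m) = -56*P (q(P, m) = P*(-9 - 1*4² - 8*4) + P = P*(-9 - 1*16 - 32) + P = P*(-9 - 16 - 32) + P = P*(-57) + P = -57*P + P = -56*P)
q(-169, -75)/46730 = -56*(-169)/46730 = 9464*(1/46730) = 4732/23365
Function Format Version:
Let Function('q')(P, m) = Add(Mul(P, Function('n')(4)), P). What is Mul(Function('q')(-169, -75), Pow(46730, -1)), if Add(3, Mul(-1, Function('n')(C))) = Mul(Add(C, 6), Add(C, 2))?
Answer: Rational(4732, 23365) ≈ 0.20253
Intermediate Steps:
Function('n')(C) = Add(3, Mul(-1, Add(2, C), Add(6, C))) (Function('n')(C) = Add(3, Mul(-1, Mul(Add(C, 6), Add(C, 2)))) = Add(3, Mul(-1, Mul(Add(6, C), Add(2, C)))) = Add(3, Mul(-1, Mul(Add(2, C), Add(6, C)))) = Add(3, Mul(-1, Add(2, C), Add(6, C))))
Function('q')(P, m) = Mul(-56, P) (Function('q')(P, m) = Add(Mul(P, Add(-9, Mul(-1, Pow(4, 2)), Mul(-8, 4))), P) = Add(Mul(P, Add(-9, Mul(-1, 16), -32)), P) = Add(Mul(P, Add(-9, -16, -32)), P) = Add(Mul(P, -57), P) = Add(Mul(-57, P), P) = Mul(-56, P))
Mul(Function('q')(-169, -75), Pow(46730, -1)) = Mul(Mul(-56, -169), Pow(46730, -1)) = Mul(9464, Rational(1, 46730)) = Rational(4732, 23365)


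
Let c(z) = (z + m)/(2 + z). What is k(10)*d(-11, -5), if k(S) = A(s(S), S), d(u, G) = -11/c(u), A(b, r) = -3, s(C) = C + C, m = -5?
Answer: 297/16 ≈ 18.563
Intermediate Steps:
s(C) = 2*C
c(z) = (-5 + z)/(2 + z) (c(z) = (z - 5)/(2 + z) = (-5 + z)/(2 + z))
d(u, G) = -11*(2 + u)/(-5 + u)
k(S) = -3
k(10)*d(-11, -5) = -33*(-2 - 1*(-11))/(-5 - 11) = -33*(-2 + 11)/(-16) = -33*(-1)*9/16 = -3*(-99/16) = 297/16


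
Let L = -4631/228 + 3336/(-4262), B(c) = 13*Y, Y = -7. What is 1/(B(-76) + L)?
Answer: -485868/54462953 ≈ -0.0089211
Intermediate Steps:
B(c) = -91 (B(c) = 13*(-7) = -91)
L = -10248965/485868 (L = -4631*1/228 + 3336*(-1/4262) = -4631/228 - 1668/2131 = -10248965/485868 ≈ -21.094)
1/(B(-76) + L) = 1/(-91 - 10248965/485868) = 1/(-54462953/485868) = -485868/54462953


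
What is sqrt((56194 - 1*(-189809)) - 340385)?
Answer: I*sqrt(94382) ≈ 307.22*I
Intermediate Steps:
sqrt((56194 - 1*(-189809)) - 340385) = sqrt((56194 + 189809) - 340385) = sqrt(246003 - 340385) = sqrt(-94382) = I*sqrt(94382)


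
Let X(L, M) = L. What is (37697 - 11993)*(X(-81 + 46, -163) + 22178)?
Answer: 569163672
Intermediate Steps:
(37697 - 11993)*(X(-81 + 46, -163) + 22178) = (37697 - 11993)*((-81 + 46) + 22178) = 25704*(-35 + 22178) = 25704*22143 = 569163672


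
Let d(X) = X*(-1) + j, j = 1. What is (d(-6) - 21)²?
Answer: 196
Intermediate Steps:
d(X) = 1 - X (d(X) = X*(-1) + 1 = -X + 1 = 1 - X)
(d(-6) - 21)² = ((1 - 1*(-6)) - 21)² = ((1 + 6) - 21)² = (7 - 21)² = (-14)² = 196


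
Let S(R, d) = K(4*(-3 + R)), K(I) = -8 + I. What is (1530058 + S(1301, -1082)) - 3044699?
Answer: -1509457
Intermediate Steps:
S(R, d) = -20 + 4*R (S(R, d) = -8 + 4*(-3 + R) = -8 + (-12 + 4*R) = -20 + 4*R)
(1530058 + S(1301, -1082)) - 3044699 = (1530058 + (-20 + 4*1301)) - 3044699 = (1530058 + (-20 + 5204)) - 3044699 = (1530058 + 5184) - 3044699 = 1535242 - 3044699 = -1509457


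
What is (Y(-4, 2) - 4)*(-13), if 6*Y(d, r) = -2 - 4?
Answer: 65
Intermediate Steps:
Y(d, r) = -1 (Y(d, r) = (-2 - 4)/6 = (1/6)*(-6) = -1)
(Y(-4, 2) - 4)*(-13) = (-1 - 4)*(-13) = -5*(-13) = 65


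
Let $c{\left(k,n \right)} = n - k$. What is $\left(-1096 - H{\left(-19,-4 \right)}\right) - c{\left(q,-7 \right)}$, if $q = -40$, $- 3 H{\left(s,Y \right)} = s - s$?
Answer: $-1129$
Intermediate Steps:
$H{\left(s,Y \right)} = 0$ ($H{\left(s,Y \right)} = - \frac{s - s}{3} = \left(- \frac{1}{3}\right) 0 = 0$)
$\left(-1096 - H{\left(-19,-4 \right)}\right) - c{\left(q,-7 \right)} = \left(-1096 - 0\right) - \left(-7 - -40\right) = \left(-1096 + 0\right) - \left(-7 + 40\right) = -1096 - 33 = -1129$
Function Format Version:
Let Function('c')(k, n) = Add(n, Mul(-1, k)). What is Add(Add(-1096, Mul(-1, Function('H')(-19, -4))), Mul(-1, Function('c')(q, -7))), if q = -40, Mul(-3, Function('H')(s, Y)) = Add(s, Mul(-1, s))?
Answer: -1129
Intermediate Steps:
Function('H')(s, Y) = 0 (Function('H')(s, Y) = Mul(Rational(-1, 3), Add(s, Mul(-1, s))) = Mul(Rational(-1, 3), 0) = 0)
Add(Add(-1096, Mul(-1, Function('H')(-19, -4))), Mul(-1, Function('c')(q, -7))) = Add(Add(-1096, Mul(-1, 0)), Mul(-1, Add(-7, Mul(-1, -40)))) = Add(Add(-1096, 0), Mul(-1, Add(-7, 40))) = Add(-1096, Mul(-1, 33)) = Add(-1096, -33) = -1129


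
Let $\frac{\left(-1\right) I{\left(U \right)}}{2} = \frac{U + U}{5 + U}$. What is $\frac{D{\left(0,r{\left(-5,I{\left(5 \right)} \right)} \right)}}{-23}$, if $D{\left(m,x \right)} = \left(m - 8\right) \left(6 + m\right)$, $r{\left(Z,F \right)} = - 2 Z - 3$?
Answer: $\frac{48}{23} \approx 2.087$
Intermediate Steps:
$I{\left(U \right)} = - \frac{4 U}{5 + U}$ ($I{\left(U \right)} = - 2 \frac{U + U}{5 + U} = - 2 \frac{2 U}{5 + U} = - \frac{4 U}{5 + U}$)
$r{\left(Z,F \right)} = -3 - 2 Z$
$D{\left(m,x \right)} = \left(-8 + m\right) \left(6 + m\right)$
$\frac{D{\left(0,r{\left(-5,I{\left(5 \right)} \right)} \right)}}{-23} = \frac{-48 + 0^{2} - 0}{-23} = - \frac{-48 + 0 + 0}{23} = \left(- \frac{1}{23}\right) \left(-48\right) = \frac{48}{23}$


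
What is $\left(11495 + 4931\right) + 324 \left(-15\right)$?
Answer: $11566$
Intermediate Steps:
$\left(11495 + 4931\right) + 324 \left(-15\right) = 16426 - 4860 = 11566$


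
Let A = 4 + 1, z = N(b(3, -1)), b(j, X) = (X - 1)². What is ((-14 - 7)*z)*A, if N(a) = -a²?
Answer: 1680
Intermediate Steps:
b(j, X) = (-1 + X)²
z = -16 (z = -((-1 - 1)²)² = -((-2)²)² = -1*4² = -1*16 = -16)
A = 5
((-14 - 7)*z)*A = ((-14 - 7)*(-16))*5 = -21*(-16)*5 = 336*5 = 1680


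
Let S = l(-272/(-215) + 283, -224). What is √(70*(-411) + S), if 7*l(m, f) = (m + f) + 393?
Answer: I*√65018103990/1505 ≈ 169.43*I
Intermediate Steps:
l(m, f) = 393/7 + f/7 + m/7 (l(m, f) = ((m + f) + 393)/7 = ((f + m) + 393)/7 = (393 + f + m)/7 = 393/7 + f/7 + m/7)
S = 97452/1505 (S = 393/7 + (⅐)*(-224) + (-272/(-215) + 283)/7 = 393/7 - 32 + (-272*(-1/215) + 283)/7 = 393/7 - 32 + (272/215 + 283)/7 = 393/7 - 32 + (⅐)*(61117/215) = 393/7 - 32 + 8731/215 = 97452/1505 ≈ 64.752)
√(70*(-411) + S) = √(70*(-411) + 97452/1505) = √(-28770 + 97452/1505) = √(-43201398/1505) = I*√65018103990/1505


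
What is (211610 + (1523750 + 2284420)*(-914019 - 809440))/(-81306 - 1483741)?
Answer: 596656786220/142277 ≈ 4.1936e+6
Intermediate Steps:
(211610 + (1523750 + 2284420)*(-914019 - 809440))/(-81306 - 1483741) = (211610 + 3808170*(-1723459))/(-1565047) = (211610 - 6563224860030)*(-1/1565047) = -6563224648420*(-1/1565047) = 596656786220/142277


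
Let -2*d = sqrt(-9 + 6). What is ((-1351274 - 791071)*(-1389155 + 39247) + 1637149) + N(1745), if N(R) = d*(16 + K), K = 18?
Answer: 2891970291409 - 17*I*sqrt(3) ≈ 2.892e+12 - 29.445*I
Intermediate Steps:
d = -I*sqrt(3)/2 (d = -sqrt(-9 + 6)/2 = -I*sqrt(3)/2 ≈ -0.86602*I)
N(R) = -17*I*sqrt(3) (N(R) = (-I*sqrt(3)/2)*(16 + 18) = -I*sqrt(3)/2*34 = -17*I*sqrt(3))
((-1351274 - 791071)*(-1389155 + 39247) + 1637149) + N(1745) = ((-1351274 - 791071)*(-1389155 + 39247) + 1637149) - 17*I*sqrt(3) = (-2142345*(-1349908) + 1637149) - 17*I*sqrt(3) = (2891968654260 + 1637149) - 17*I*sqrt(3) = 2891970291409 - 17*I*sqrt(3)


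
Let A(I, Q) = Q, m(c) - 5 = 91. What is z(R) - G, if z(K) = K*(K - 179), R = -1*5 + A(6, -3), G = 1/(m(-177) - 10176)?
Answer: 15079681/10080 ≈ 1496.0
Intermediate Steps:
m(c) = 96 (m(c) = 5 + 91 = 96)
G = -1/10080 (G = 1/(96 - 10176) = 1/(-10080) = -1/10080 ≈ -9.9206e-5)
R = -8 (R = -1*5 - 3 = -5 - 3 = -8)
z(K) = K*(-179 + K)
z(R) - G = -8*(-179 - 8) - 1*(-1/10080) = -8*(-187) + 1/10080 = 1496 + 1/10080 = 15079681/10080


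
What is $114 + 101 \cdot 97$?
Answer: $9911$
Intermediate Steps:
$114 + 101 \cdot 97 = 114 + 9797 = 9911$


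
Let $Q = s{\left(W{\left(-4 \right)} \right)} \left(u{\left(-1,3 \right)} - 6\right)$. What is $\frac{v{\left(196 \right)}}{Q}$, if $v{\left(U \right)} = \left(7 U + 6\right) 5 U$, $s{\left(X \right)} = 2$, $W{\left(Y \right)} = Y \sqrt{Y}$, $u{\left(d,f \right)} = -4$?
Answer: $-67522$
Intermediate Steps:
$W{\left(Y \right)} = Y^{\frac{3}{2}}$
$Q = -20$ ($Q = 2 \left(-4 - 6\right) = 2 \left(-10\right) = -20$)
$v{\left(U \right)} = U \left(30 + 35 U\right)$ ($v{\left(U \right)} = \left(6 + 7 U\right) 5 U = \left(30 + 35 U\right) U = U \left(30 + 35 U\right)$)
$\frac{v{\left(196 \right)}}{Q} = \frac{5 \cdot 196 \left(6 + 7 \cdot 196\right)}{-20} = 5 \cdot 196 \left(6 + 1372\right) \left(- \frac{1}{20}\right) = 5 \cdot 196 \cdot 1378 \left(- \frac{1}{20}\right) = 1350440 \left(- \frac{1}{20}\right) = -67522$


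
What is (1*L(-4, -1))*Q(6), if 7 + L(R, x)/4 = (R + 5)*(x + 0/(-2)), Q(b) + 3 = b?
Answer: -96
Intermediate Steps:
Q(b) = -3 + b
L(R, x) = -28 + 4*x*(5 + R) (L(R, x) = -28 + 4*((R + 5)*(x + 0/(-2))) = -28 + 4*((5 + R)*(x + 0*(-½))) = -28 + 4*((5 + R)*(x + 0)) = -28 + 4*((5 + R)*x) = -28 + 4*(x*(5 + R)) = -28 + 4*x*(5 + R))
(1*L(-4, -1))*Q(6) = (1*(-28 + 20*(-1) + 4*(-4)*(-1)))*(-3 + 6) = (1*(-28 - 20 + 16))*3 = (1*(-32))*3 = -32*3 = -96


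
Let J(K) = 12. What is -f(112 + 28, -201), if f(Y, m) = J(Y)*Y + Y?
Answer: -1820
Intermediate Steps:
f(Y, m) = 13*Y (f(Y, m) = 12*Y + Y = 13*Y)
-f(112 + 28, -201) = -13*(112 + 28) = -13*140 = -1*1820 = -1820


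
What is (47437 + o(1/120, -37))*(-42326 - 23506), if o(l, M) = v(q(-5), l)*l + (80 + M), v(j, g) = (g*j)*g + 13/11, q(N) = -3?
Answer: -825185858173027/264000 ≈ -3.1257e+9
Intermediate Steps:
v(j, g) = 13/11 + j*g**2 (v(j, g) = j*g**2 + 13*(1/11) = j*g**2 + 13/11 = 13/11 + j*g**2)
o(l, M) = 80 + M + l*(13/11 - 3*l**2) (o(l, M) = (13/11 - 3*l**2)*l + (80 + M) = l*(13/11 - 3*l**2) + (80 + M) = 80 + M + l*(13/11 - 3*l**2))
(47437 + o(1/120, -37))*(-42326 - 23506) = (47437 + (80 - 37 - 3*(1/120)**3 + (13/11)/120))*(-42326 - 23506) = (47437 + (80 - 37 - 3*(1/120)**3 + (13/11)*(1/120)))*(-65832) = (47437 + (80 - 37 - 3*1/1728000 + 13/1320))*(-65832) = (47437 + (80 - 37 - 1/576000 + 13/1320))*(-65832) = (47437 + 272510389/6336000)*(-65832) = (300833342389/6336000)*(-65832) = -825185858173027/264000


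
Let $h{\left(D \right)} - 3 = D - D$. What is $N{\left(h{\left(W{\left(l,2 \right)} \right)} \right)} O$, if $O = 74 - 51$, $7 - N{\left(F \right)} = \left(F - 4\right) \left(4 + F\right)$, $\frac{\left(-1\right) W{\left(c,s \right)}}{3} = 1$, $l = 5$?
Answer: $322$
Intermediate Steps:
$W{\left(c,s \right)} = -3$ ($W{\left(c,s \right)} = \left(-3\right) 1 = -3$)
$h{\left(D \right)} = 3$ ($h{\left(D \right)} = 3 + \left(D - D\right) = 3 + 0 = 3$)
$N{\left(F \right)} = 7 - \left(-4 + F\right) \left(4 + F\right)$ ($N{\left(F \right)} = 7 - \left(F - 4\right) \left(4 + F\right) = 7 - \left(-4 + F\right) \left(4 + F\right)$)
$O = 23$
$N{\left(h{\left(W{\left(l,2 \right)} \right)} \right)} O = \left(23 - 3^{2}\right) 23 = \left(23 - 9\right) 23 = 14 \cdot 23 = 322$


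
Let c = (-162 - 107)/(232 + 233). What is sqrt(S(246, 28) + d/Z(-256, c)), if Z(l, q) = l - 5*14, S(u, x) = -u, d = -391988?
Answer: 2*sqrt(6352762)/163 ≈ 30.926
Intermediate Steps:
c = -269/465 ≈ -0.57850
Z(l, q) = -70 + l (Z(l, q) = l - 70 = -70 + l)
sqrt(S(246, 28) + d/Z(-256, c)) = sqrt(-1*246 - 391988/(-70 - 256)) = sqrt(-246 - 391988/(-326)) = sqrt(-246 - 391988*(-1/326)) = sqrt(-246 + 195994/163) = sqrt(155896/163) = 2*sqrt(6352762)/163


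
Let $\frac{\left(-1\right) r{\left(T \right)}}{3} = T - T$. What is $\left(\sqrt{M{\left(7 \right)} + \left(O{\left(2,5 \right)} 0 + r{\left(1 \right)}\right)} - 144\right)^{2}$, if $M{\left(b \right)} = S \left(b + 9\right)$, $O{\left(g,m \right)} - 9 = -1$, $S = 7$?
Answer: $20848 - 1152 \sqrt{7} \approx 17800.0$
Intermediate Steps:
$O{\left(g,m \right)} = 8$ ($O{\left(g,m \right)} = 9 - 1 = 8$)
$M{\left(b \right)} = 63 + 7 b$ ($M{\left(b \right)} = 7 \left(b + 9\right) = 7 \left(9 + b\right) = 63 + 7 b$)
$r{\left(T \right)} = 0$ ($r{\left(T \right)} = - 3 \left(T - T\right) = \left(-3\right) 0 = 0$)
$\left(\sqrt{M{\left(7 \right)} + \left(O{\left(2,5 \right)} 0 + r{\left(1 \right)}\right)} - 144\right)^{2} = \left(\sqrt{\left(63 + 7 \cdot 7\right) + \left(8 \cdot 0 + 0\right)} - 144\right)^{2} = \left(\sqrt{\left(63 + 49\right) + \left(0 + 0\right)} - 144\right)^{2} = \left(\sqrt{112 + 0} - 144\right)^{2} = \left(\sqrt{112} - 144\right)^{2} = \left(4 \sqrt{7} - 144\right)^{2} = \left(-144 + 4 \sqrt{7}\right)^{2}$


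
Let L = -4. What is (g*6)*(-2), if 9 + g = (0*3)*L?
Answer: 108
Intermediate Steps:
g = -9 (g = -9 + (0*3)*(-4) = -9 + 0*(-4) = -9 + 0 = -9)
(g*6)*(-2) = -9*6*(-2) = -54*(-2) = 108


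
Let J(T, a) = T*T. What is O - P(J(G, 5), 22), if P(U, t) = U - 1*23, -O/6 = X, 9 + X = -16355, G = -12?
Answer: 98063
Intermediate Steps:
X = -16364 (X = -9 - 16355 = -16364)
J(T, a) = T**2
O = 98184 (O = -6*(-16364) = 98184)
P(U, t) = -23 + U (P(U, t) = U - 23 = -23 + U)
O - P(J(G, 5), 22) = 98184 - (-23 + (-12)**2) = 98184 - (-23 + 144) = 98184 - 1*121 = 98184 - 121 = 98063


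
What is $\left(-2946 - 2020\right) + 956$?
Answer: $-4010$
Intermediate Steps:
$\left(-2946 - 2020\right) + 956 = -4966 + 956 = -4010$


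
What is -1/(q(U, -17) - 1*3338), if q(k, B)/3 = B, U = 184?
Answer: 1/3389 ≈ 0.00029507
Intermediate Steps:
q(k, B) = 3*B
-1/(q(U, -17) - 1*3338) = -1/(3*(-17) - 1*3338) = -1/(-51 - 3338) = -1/(-3389) = -1*(-1/3389) = 1/3389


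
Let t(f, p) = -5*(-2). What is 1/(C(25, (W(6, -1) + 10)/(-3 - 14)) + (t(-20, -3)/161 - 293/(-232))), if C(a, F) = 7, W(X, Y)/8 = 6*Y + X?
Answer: 37352/310957 ≈ 0.12012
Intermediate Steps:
W(X, Y) = 8*X + 48*Y (W(X, Y) = 8*(6*Y + X) = 8*(X + 6*Y) = 8*X + 48*Y)
t(f, p) = 10
1/(C(25, (W(6, -1) + 10)/(-3 - 14)) + (t(-20, -3)/161 - 293/(-232))) = 1/(7 + (10/161 - 293/(-232))) = 1/(7 + (10*(1/161) - 293*(-1/232))) = 1/(7 + (10/161 + 293/232)) = 1/(7 + 49493/37352) = 1/(310957/37352) = 37352/310957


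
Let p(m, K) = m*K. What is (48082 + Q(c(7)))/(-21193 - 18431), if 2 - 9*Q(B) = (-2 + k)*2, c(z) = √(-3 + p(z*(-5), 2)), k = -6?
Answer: -4007/3302 ≈ -1.2135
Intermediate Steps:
p(m, K) = K*m
c(z) = √(-3 - 10*z) (c(z) = √(-3 + 2*(z*(-5))) = √(-3 + 2*(-5*z)) = √(-3 - 10*z))
Q(B) = 2 (Q(B) = 2/9 - (-2 - 6)*2/9 = 2/9 - (-8)*2/9 = 2/9 - ⅑*(-16) = 2/9 + 16/9 = 2)
(48082 + Q(c(7)))/(-21193 - 18431) = (48082 + 2)/(-21193 - 18431) = 48084/(-39624) = 48084*(-1/39624) = -4007/3302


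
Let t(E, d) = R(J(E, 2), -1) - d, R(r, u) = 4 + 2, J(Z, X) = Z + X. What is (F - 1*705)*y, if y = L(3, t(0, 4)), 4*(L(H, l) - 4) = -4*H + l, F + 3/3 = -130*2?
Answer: -1449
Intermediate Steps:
J(Z, X) = X + Z
R(r, u) = 6
t(E, d) = 6 - d
F = -261 (F = -1 - 130*2 = -1 - 260 = -261)
L(H, l) = 4 - H + l/4 (L(H, l) = 4 + (-4*H + l)/4 = 4 + (l - 4*H)/4 = 4 + (-H + l/4) = 4 - H + l/4)
y = 3/2 (y = 4 - 1*3 + (6 - 1*4)/4 = 4 - 3 + (6 - 4)/4 = 4 - 3 + (¼)*2 = 4 - 3 + ½ = 3/2 ≈ 1.5000)
(F - 1*705)*y = (-261 - 1*705)*(3/2) = (-261 - 705)*(3/2) = -966*3/2 = -1449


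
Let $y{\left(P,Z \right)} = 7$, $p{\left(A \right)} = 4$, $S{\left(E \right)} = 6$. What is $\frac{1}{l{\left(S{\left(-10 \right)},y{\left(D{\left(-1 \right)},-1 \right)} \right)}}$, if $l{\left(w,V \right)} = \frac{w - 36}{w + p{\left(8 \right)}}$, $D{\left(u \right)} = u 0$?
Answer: $- \frac{1}{3} \approx -0.33333$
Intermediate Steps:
$D{\left(u \right)} = 0$
$l{\left(w,V \right)} = \frac{-36 + w}{4 + w}$ ($l{\left(w,V \right)} = \frac{w - 36}{w + 4} = \frac{-36 + w}{4 + w}$)
$\frac{1}{l{\left(S{\left(-10 \right)},y{\left(D{\left(-1 \right)},-1 \right)} \right)}} = \frac{1}{\frac{1}{4 + 6} \left(-36 + 6\right)} = \frac{1}{\frac{1}{10} \left(-30\right)} = \frac{1}{-3} = - \frac{1}{3}$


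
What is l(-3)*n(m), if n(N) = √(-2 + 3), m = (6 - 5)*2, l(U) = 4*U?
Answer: -12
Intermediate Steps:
m = 2 (m = 1*2 = 2)
n(N) = 1 (n(N) = √1 = 1)
l(-3)*n(m) = (4*(-3))*1 = -12*1 = -12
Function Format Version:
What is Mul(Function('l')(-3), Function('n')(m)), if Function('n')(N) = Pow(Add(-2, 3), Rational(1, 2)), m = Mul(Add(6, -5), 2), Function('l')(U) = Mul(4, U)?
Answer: -12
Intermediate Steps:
m = 2 (m = Mul(1, 2) = 2)
Function('n')(N) = 1 (Function('n')(N) = Pow(1, Rational(1, 2)) = 1)
Mul(Function('l')(-3), Function('n')(m)) = Mul(Mul(4, -3), 1) = Mul(-12, 1) = -12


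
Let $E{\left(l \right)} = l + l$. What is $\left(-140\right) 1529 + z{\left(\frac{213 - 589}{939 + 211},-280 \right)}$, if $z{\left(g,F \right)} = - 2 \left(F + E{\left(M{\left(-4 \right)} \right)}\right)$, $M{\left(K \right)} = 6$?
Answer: $-213524$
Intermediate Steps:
$E{\left(l \right)} = 2 l$
$z{\left(g,F \right)} = -24 - 2 F$ ($z{\left(g,F \right)} = - 2 \left(F + 2 \cdot 6\right) = - 2 \left(F + 12\right) = - 2 \left(12 + F\right) = -24 - 2 F$)
$\left(-140\right) 1529 + z{\left(\frac{213 - 589}{939 + 211},-280 \right)} = \left(-140\right) 1529 - -536 = -214060 + \left(-24 + 560\right) = -214060 + 536 = -213524$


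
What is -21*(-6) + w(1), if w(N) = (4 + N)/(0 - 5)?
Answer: 125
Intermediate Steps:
w(N) = -4/5 - N/5 (w(N) = (4 + N)/(-5) = (4 + N)*(-1/5) = -4/5 - N/5)
-21*(-6) + w(1) = -21*(-6) + (-4/5 - 1/5*1) = 126 + (-4/5 - 1/5) = 126 - 1 = 125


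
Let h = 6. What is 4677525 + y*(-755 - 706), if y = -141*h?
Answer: 5913531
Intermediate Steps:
y = -846 (y = -141*6 = -846)
4677525 + y*(-755 - 706) = 4677525 - 846*(-755 - 706) = 4677525 - 846*(-1461) = 4677525 + 1236006 = 5913531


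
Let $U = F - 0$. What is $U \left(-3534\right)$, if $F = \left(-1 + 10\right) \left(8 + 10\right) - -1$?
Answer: $-576042$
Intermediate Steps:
$F = 163$ ($F = 9 \cdot 18 + 1 = 162 + 1 = 163$)
$U = 163$ ($U = 163 - 0 = 163 + 0 = 163$)
$U \left(-3534\right) = 163 \left(-3534\right) = -576042$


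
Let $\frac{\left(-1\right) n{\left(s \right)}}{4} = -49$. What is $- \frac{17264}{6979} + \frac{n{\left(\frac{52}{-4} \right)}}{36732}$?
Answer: $- \frac{158193341}{64088157} \approx -2.4684$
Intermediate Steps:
$n{\left(s \right)} = 196$ ($n{\left(s \right)} = \left(-4\right) \left(-49\right) = 196$)
$- \frac{17264}{6979} + \frac{n{\left(\frac{52}{-4} \right)}}{36732} = - \frac{17264}{6979} + \frac{196}{36732} = \left(-17264\right) \frac{1}{6979} + 196 \cdot \frac{1}{36732} = - \frac{17264}{6979} + \frac{49}{9183} = - \frac{158193341}{64088157}$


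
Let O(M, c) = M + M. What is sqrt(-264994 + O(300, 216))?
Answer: I*sqrt(264394) ≈ 514.19*I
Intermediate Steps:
O(M, c) = 2*M
sqrt(-264994 + O(300, 216)) = sqrt(-264994 + 2*300) = sqrt(-264994 + 600) = sqrt(-264394) = I*sqrt(264394)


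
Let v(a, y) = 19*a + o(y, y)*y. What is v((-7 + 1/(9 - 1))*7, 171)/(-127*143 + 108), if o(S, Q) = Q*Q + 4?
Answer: -39999845/144424 ≈ -276.96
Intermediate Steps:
o(S, Q) = 4 + Q**2 (o(S, Q) = Q**2 + 4 = 4 + Q**2)
v(a, y) = 19*a + y*(4 + y**2) (v(a, y) = 19*a + (4 + y**2)*y = 19*a + y*(4 + y**2))
v((-7 + 1/(9 - 1))*7, 171)/(-127*143 + 108) = (19*((-7 + 1/(9 - 1))*7) + 171*(4 + 171**2))/(-127*143 + 108) = (19*((-7 + 1/8)*7) + 171*(4 + 29241))/(-18161 + 108) = (19*((-7 + 1/8)*7) + 171*29245)/(-18053) = (19*(-55/8*7) + 5000895)*(-1/18053) = (19*(-385/8) + 5000895)*(-1/18053) = (-7315/8 + 5000895)*(-1/18053) = (39999845/8)*(-1/18053) = -39999845/144424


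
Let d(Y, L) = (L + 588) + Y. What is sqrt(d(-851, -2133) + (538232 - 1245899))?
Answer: I*sqrt(710063) ≈ 842.65*I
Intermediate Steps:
d(Y, L) = 588 + L + Y (d(Y, L) = (588 + L) + Y = 588 + L + Y)
sqrt(d(-851, -2133) + (538232 - 1245899)) = sqrt((588 - 2133 - 851) + (538232 - 1245899)) = sqrt(-2396 - 707667) = sqrt(-710063) = I*sqrt(710063)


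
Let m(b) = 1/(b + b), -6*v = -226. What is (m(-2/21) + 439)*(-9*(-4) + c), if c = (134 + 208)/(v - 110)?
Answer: 5886855/434 ≈ 13564.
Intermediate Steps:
v = 113/3 (v = -⅙*(-226) = 113/3 ≈ 37.667)
c = -1026/217 (c = (134 + 208)/(113/3 - 110) = 342/(-217/3) = 342*(-3/217) = -1026/217 ≈ -4.7281)
m(b) = 1/(2*b)
(m(-2/21) + 439)*(-9*(-4) + c) = (1/(2*((-2/21))) + 439)*(-9*(-4) - 1026/217) = (1/(2*((-2*1/21))) + 439)*(36 - 1026/217) = (1/(2*(-2/21)) + 439)*(6786/217) = ((½)*(-21/2) + 439)*(6786/217) = (-21/4 + 439)*(6786/217) = (1735/4)*(6786/217) = 5886855/434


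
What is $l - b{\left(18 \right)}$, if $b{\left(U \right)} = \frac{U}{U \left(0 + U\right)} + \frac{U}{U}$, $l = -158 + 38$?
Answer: $- \frac{2179}{18} \approx -121.06$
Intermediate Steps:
$l = -120$
$b{\left(U \right)} = 1 + \frac{1}{U}$ ($b{\left(U \right)} = \frac{U}{U U} + 1 = \frac{U}{U^{2}} + 1 = \frac{1}{U} + 1 = 1 + \frac{1}{U}$)
$l - b{\left(18 \right)} = -120 - \frac{1 + 18}{18} = -120 - \frac{1}{18} \cdot 19 = -120 - \frac{19}{18} = - \frac{2179}{18}$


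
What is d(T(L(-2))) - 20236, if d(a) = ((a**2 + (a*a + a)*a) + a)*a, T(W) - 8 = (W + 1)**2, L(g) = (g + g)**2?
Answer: 7833291800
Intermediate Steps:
L(g) = 4*g**2 (L(g) = (2*g)**2 = 4*g**2)
T(W) = 8 + (1 + W)**2 (T(W) = 8 + (W + 1)**2 = 8 + (1 + W)**2)
d(a) = a*(a + a**2 + a*(a + a**2)) (d(a) = ((a**2 + (a**2 + a)*a) + a)*a = ((a**2 + (a + a**2)*a) + a)*a = ((a**2 + a*(a + a**2)) + a)*a = (a + a**2 + a*(a + a**2))*a = a*(a + a**2 + a*(a + a**2)))
d(T(L(-2))) - 20236 = (8 + (1 + 4*(-2)**2)**2)**2*(1 + (8 + (1 + 4*(-2)**2)**2)**2 + 2*(8 + (1 + 4*(-2)**2)**2)) - 20236 = (8 + (1 + 4*4)**2)**2*(1 + (8 + (1 + 4*4)**2)**2 + 2*(8 + (1 + 4*4)**2)) - 20236 = (8 + (1 + 16)**2)**2*(1 + (8 + (1 + 16)**2)**2 + 2*(8 + (1 + 16)**2)) - 20236 = (8 + 17**2)**2*(1 + (8 + 17**2)**2 + 2*(8 + 17**2)) - 20236 = (8 + 289)**2*(1 + (8 + 289)**2 + 2*(8 + 289)) - 20236 = 297**2*(1 + 297**2 + 2*297) - 20236 = 88209*(1 + 88209 + 594) - 20236 = 88209*88804 - 20236 = 7833312036 - 20236 = 7833291800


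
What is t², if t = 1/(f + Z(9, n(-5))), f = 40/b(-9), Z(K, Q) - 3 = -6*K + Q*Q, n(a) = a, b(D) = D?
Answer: 81/75076 ≈ 0.0010789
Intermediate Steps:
Z(K, Q) = 3 + Q² - 6*K (Z(K, Q) = 3 + (-6*K + Q*Q) = 3 + (-6*K + Q²) = 3 + (Q² - 6*K) = 3 + Q² - 6*K)
f = -40/9 (f = 40/(-9) = 40*(-⅑) = -40/9 ≈ -4.4444)
t = -9/274 (t = 1/(-40/9 + (3 + (-5)² - 6*9)) = 1/(-40/9 + (3 + 25 - 54)) = 1/(-40/9 - 26) = 1/(-274/9) = -9/274 ≈ -0.032847)
t² = (-9/274)² = 81/75076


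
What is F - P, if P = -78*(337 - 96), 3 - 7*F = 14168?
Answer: 117421/7 ≈ 16774.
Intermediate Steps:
F = -14165/7 (F = 3/7 - ⅐*14168 = 3/7 - 2024 = -14165/7 ≈ -2023.6)
P = -18798 (P = -78*241 = -18798)
F - P = -14165/7 - 1*(-18798) = -14165/7 + 18798 = 117421/7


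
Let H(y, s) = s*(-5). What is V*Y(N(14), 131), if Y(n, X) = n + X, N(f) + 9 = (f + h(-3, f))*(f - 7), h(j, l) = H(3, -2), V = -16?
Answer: -4640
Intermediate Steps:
H(y, s) = -5*s
h(j, l) = 10 (h(j, l) = -5*(-2) = 10)
N(f) = -9 + (-7 + f)*(10 + f) (N(f) = -9 + (f + 10)*(f - 7) = -9 + (10 + f)*(-7 + f) = -9 + (-7 + f)*(10 + f))
Y(n, X) = X + n
V*Y(N(14), 131) = -16*(131 + (-79 + 14² + 3*14)) = -16*(131 + (-79 + 196 + 42)) = -16*(131 + 159) = -16*290 = -4640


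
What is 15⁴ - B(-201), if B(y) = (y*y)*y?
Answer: 8171226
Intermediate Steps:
B(y) = y³ (B(y) = y²*y = y³)
15⁴ - B(-201) = 15⁴ - 1*(-201)³ = 50625 - 1*(-8120601) = 50625 + 8120601 = 8171226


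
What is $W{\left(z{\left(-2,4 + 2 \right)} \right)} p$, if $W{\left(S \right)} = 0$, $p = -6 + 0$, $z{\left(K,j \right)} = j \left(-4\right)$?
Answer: $0$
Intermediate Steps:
$z{\left(K,j \right)} = - 4 j$
$p = -6$
$W{\left(z{\left(-2,4 + 2 \right)} \right)} p = 0 \left(-6\right) = 0$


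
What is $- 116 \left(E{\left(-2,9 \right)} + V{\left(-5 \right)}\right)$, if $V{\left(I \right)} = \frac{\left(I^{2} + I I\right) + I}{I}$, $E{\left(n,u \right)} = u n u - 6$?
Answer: $20532$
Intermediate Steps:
$E{\left(n,u \right)} = -6 + n u^{2}$ ($E{\left(n,u \right)} = n u u - 6 = n u^{2} - 6 = -6 + n u^{2}$)
$V{\left(I \right)} = \frac{I + 2 I^{2}}{I}$ ($V{\left(I \right)} = \frac{\left(I^{2} + I^{2}\right) + I}{I} = \frac{2 I^{2} + I}{I} = \frac{I + 2 I^{2}}{I}$)
$- 116 \left(E{\left(-2,9 \right)} + V{\left(-5 \right)}\right) = - 116 \left(\left(-6 - 2 \cdot 9^{2}\right) + \left(1 + 2 \left(-5\right)\right)\right) = - 116 \left(\left(-6 - 162\right) + \left(1 - 10\right)\right) = - 116 \left(\left(-6 - 162\right) - 9\right) = - 116 \left(-168 - 9\right) = \left(-116\right) \left(-177\right) = 20532$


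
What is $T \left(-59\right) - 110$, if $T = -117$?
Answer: $6793$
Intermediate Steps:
$T \left(-59\right) - 110 = \left(-117\right) \left(-59\right) - 110 = 6903 - 110 = 6793$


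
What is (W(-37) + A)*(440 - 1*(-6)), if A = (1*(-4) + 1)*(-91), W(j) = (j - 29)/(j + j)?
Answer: 4519764/37 ≈ 1.2216e+5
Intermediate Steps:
W(j) = (-29 + j)/(2*j) (W(j) = (-29 + j)/((2*j)) = (-29 + j)*(1/(2*j)) = (-29 + j)/(2*j))
A = 273 (A = (-4 + 1)*(-91) = -3*(-91) = 273)
(W(-37) + A)*(440 - 1*(-6)) = ((1/2)*(-29 - 37)/(-37) + 273)*(440 - 1*(-6)) = ((1/2)*(-1/37)*(-66) + 273)*(440 + 6) = (33/37 + 273)*446 = (10134/37)*446 = 4519764/37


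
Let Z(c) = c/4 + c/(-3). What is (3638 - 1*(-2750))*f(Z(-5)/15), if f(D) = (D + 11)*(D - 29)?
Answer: -661271387/324 ≈ -2.0410e+6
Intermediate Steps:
Z(c) = -c/12 (Z(c) = c*(¼) + c*(-⅓) = c/4 - c/3 = -c/12)
f(D) = (-29 + D)*(11 + D) (f(D) = (11 + D)*(-29 + D) = (-29 + D)*(11 + D))
(3638 - 1*(-2750))*f(Z(-5)/15) = (3638 - 1*(-2750))*(-319 + (-1/12*(-5)/15)² - 18*(-1/12*(-5))/15) = (3638 + 2750)*(-319 + ((5/12)*(1/15))² - 15/(2*15)) = 6388*(-319 + (1/36)² - 18*1/36) = 6388*(-319 + 1/1296 - ½) = 6388*(-414071/1296) = -661271387/324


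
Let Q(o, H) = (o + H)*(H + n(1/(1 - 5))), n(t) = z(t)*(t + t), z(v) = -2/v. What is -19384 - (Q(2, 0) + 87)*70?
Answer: -24914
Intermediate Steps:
n(t) = -4 (n(t) = (-2/t)*(t + t) = (-2/t)*(2*t) = -4)
Q(o, H) = (-4 + H)*(H + o) (Q(o, H) = (o + H)*(H - 4) = (H + o)*(-4 + H) = (-4 + H)*(H + o))
-19384 - (Q(2, 0) + 87)*70 = -19384 - ((0**2 - 4*0 - 4*2 + 0*2) + 87)*70 = -19384 - ((0 + 0 - 8 + 0) + 87)*70 = -19384 - (-8 + 87)*70 = -19384 - 79*70 = -19384 - 1*5530 = -19384 - 5530 = -24914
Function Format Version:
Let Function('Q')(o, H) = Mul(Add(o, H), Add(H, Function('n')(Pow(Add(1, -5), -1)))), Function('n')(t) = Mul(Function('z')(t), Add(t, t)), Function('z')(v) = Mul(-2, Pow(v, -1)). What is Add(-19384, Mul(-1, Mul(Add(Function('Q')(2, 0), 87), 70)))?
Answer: -24914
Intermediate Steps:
Function('n')(t) = -4 (Function('n')(t) = Mul(Mul(-2, Pow(t, -1)), Add(t, t)) = Mul(Mul(-2, Pow(t, -1)), Mul(2, t)) = -4)
Function('Q')(o, H) = Mul(Add(-4, H), Add(H, o)) (Function('Q')(o, H) = Mul(Add(o, H), Add(H, -4)) = Mul(Add(H, o), Add(-4, H)) = Mul(Add(-4, H), Add(H, o)))
Add(-19384, Mul(-1, Mul(Add(Function('Q')(2, 0), 87), 70))) = Add(-19384, Mul(-1, Mul(Add(Add(Pow(0, 2), Mul(-4, 0), Mul(-4, 2), Mul(0, 2)), 87), 70))) = Add(-19384, Mul(-1, Mul(Add(Add(0, 0, -8, 0), 87), 70))) = Add(-19384, Mul(-1, Mul(Add(-8, 87), 70))) = Add(-19384, Mul(-1, Mul(79, 70))) = Add(-19384, Mul(-1, 5530)) = Add(-19384, -5530) = -24914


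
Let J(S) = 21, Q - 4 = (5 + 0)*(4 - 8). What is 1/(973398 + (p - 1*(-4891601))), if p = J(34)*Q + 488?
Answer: 1/5865151 ≈ 1.7050e-7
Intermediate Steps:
Q = -16 (Q = 4 + (5 + 0)*(4 - 8) = 4 + 5*(-4) = 4 - 20 = -16)
p = 152 (p = 21*(-16) + 488 = -336 + 488 = 152)
1/(973398 + (p - 1*(-4891601))) = 1/(973398 + (152 - 1*(-4891601))) = 1/(973398 + (152 + 4891601)) = 1/(973398 + 4891753) = 1/5865151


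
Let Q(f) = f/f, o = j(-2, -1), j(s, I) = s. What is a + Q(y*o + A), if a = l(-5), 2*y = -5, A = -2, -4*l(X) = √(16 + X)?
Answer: 1 - √11/4 ≈ 0.17084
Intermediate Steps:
l(X) = -√(16 + X)/4
y = -5/2 (y = (½)*(-5) = -5/2 ≈ -2.5000)
o = -2
Q(f) = 1
a = -√11/4 (a = -√(16 - 5)/4 = -√11/4 ≈ -0.82916)
a + Q(y*o + A) = -√11/4 + 1 = 1 - √11/4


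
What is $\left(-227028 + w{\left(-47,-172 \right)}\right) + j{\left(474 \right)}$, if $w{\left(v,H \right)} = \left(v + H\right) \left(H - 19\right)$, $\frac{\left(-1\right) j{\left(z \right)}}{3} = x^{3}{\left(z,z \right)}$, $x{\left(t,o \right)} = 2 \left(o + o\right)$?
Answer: $-20447498607$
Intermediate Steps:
$x{\left(t,o \right)} = 4 o$ ($x{\left(t,o \right)} = 2 \cdot 2 o = 4 o$)
$j{\left(z \right)} = - 192 z^{3}$ ($j{\left(z \right)} = - 3 \left(4 z\right)^{3} = - 3 \cdot 64 z^{3} = - 192 z^{3}$)
$w{\left(v,H \right)} = \left(-19 + H\right) \left(H + v\right)$ ($w{\left(v,H \right)} = \left(H + v\right) \left(-19 + H\right) = \left(-19 + H\right) \left(H + v\right)$)
$\left(-227028 + w{\left(-47,-172 \right)}\right) + j{\left(474 \right)} = \left(-227028 - \left(-12245 - 29584\right)\right) - 192 \cdot 474^{3} = \left(-227028 + \left(29584 + 3268 + 893 + 8084\right)\right) - 20447313408 = \left(-227028 + 41829\right) - 20447313408 = -185199 - 20447313408 = -20447498607$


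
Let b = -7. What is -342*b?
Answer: 2394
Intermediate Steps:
-342*b = -342*(-7) = 2394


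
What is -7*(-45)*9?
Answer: 2835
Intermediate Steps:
-7*(-45)*9 = 315*9 = 2835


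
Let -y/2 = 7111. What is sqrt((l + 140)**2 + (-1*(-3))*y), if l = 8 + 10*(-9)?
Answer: I*sqrt(39302) ≈ 198.25*I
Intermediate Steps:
y = -14222 (y = -2*7111 = -14222)
l = -82 (l = 8 - 90 = -82)
sqrt((l + 140)**2 + (-1*(-3))*y) = sqrt((-82 + 140)**2 - 1*(-3)*(-14222)) = sqrt(58**2 + 3*(-14222)) = sqrt(3364 - 42666) = sqrt(-39302) = I*sqrt(39302)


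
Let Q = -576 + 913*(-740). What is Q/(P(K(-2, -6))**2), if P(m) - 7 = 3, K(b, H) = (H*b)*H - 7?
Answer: -169049/25 ≈ -6762.0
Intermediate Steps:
K(b, H) = -7 + b*H**2 (K(b, H) = b*H**2 - 7 = -7 + b*H**2)
P(m) = 10 (P(m) = 7 + 3 = 10)
Q = -676196 (Q = -576 - 675620 = -676196)
Q/(P(K(-2, -6))**2) = -676196/(10**2) = -676196/100 = -676196*1/100 = -169049/25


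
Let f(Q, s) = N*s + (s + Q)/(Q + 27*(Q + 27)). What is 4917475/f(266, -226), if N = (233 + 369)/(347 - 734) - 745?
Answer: 361891737675/12416725798 ≈ 29.146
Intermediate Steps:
N = -6719/9 (N = 602/(-387) - 745 = 602*(-1/387) - 745 = -14/9 - 745 = -6719/9 ≈ -746.56)
f(Q, s) = -6719*s/9 + (Q + s)/(729 + 28*Q) (f(Q, s) = -6719*s/9 + (s + Q)/(Q + 27*(Q + 27)) = -6719*s/9 + (Q + s)/(Q + 27*(27 + Q)) = -6719*s/9 + (Q + s)/(Q + (729 + 27*Q)) = -6719*s/9 + (Q + s)/(729 + 28*Q))
4917475/f(266, -226) = 4917475/(((-4898142*(-226) + 9*266 - 188132*266*(-226))/(9*(729 + 28*266)))) = 4917475/(((1106980092 + 2394 + 11309743312)/(9*(729 + 7448)))) = 4917475/(((⅑)*12416725798/8177)) = 4917475/(((⅑)*(1/8177)*12416725798)) = 4917475/(12416725798/73593) = 4917475*(73593/12416725798) = 361891737675/12416725798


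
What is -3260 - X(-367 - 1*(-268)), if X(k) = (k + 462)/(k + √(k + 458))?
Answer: -30744983/9442 + 363*√359/9442 ≈ -3255.5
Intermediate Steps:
X(k) = (462 + k)/(k + √(458 + k))
-3260 - X(-367 - 1*(-268)) = -3260 - (462 + (-367 - 1*(-268)))/((-367 - 1*(-268)) + √(458 + (-367 - 1*(-268)))) = -3260 - (462 + (-367 + 268))/((-367 + 268) + √(458 + (-367 + 268))) = -3260 - (462 - 99)/(-99 + √(458 - 99)) = -3260 - 363/(-99 + √359)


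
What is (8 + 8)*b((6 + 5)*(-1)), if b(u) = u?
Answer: -176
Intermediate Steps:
(8 + 8)*b((6 + 5)*(-1)) = (8 + 8)*((6 + 5)*(-1)) = 16*(11*(-1)) = 16*(-11) = -176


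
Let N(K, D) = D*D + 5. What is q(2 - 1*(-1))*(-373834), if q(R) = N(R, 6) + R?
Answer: -16448696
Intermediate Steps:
N(K, D) = 5 + D² (N(K, D) = D² + 5 = 5 + D²)
q(R) = 41 + R (q(R) = (5 + 6²) + R = (5 + 36) + R = 41 + R)
q(2 - 1*(-1))*(-373834) = (41 + (2 - 1*(-1)))*(-373834) = (41 + (2 + 1))*(-373834) = (41 + 3)*(-373834) = 44*(-373834) = -16448696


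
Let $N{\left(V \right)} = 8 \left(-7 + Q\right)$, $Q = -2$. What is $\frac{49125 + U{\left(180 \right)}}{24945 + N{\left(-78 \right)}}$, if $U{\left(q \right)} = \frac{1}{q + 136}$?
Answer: $\frac{15523501}{7859868} \approx 1.975$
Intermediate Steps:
$U{\left(q \right)} = \frac{1}{136 + q}$
$N{\left(V \right)} = -72$ ($N{\left(V \right)} = 8 \left(-7 - 2\right) = 8 \left(-9\right) = -72$)
$\frac{49125 + U{\left(180 \right)}}{24945 + N{\left(-78 \right)}} = \frac{49125 + \frac{1}{136 + 180}}{24945 - 72} = \frac{49125 + \frac{1}{316}}{24873} = \left(49125 + \frac{1}{316}\right) \frac{1}{24873} = \frac{15523501}{316} \cdot \frac{1}{24873} = \frac{15523501}{7859868}$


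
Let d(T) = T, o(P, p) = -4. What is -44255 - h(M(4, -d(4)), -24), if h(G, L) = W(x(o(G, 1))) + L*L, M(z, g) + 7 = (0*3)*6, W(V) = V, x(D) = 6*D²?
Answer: -44927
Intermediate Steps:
M(z, g) = -7 (M(z, g) = -7 + (0*3)*6 = -7 + 0*6 = -7 + 0 = -7)
h(G, L) = 96 + L² (h(G, L) = 6*(-4)² + L*L = 6*16 + L² = 96 + L²)
-44255 - h(M(4, -d(4)), -24) = -44255 - (96 + (-24)²) = -44255 - (96 + 576) = -44255 - 1*672 = -44255 - 672 = -44927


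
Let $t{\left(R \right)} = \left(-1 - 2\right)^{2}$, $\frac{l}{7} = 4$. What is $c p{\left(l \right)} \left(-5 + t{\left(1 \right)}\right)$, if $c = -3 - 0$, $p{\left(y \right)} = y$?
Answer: $-336$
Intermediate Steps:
$l = 28$ ($l = 7 \cdot 4 = 28$)
$t{\left(R \right)} = 9$ ($t{\left(R \right)} = \left(-3\right)^{2} = 9$)
$c = -3$ ($c = -3 + 0 = -3$)
$c p{\left(l \right)} \left(-5 + t{\left(1 \right)}\right) = - 3 \cdot 28 \left(-5 + 9\right) = - 3 \cdot 28 \cdot 4 = \left(-3\right) 112 = -336$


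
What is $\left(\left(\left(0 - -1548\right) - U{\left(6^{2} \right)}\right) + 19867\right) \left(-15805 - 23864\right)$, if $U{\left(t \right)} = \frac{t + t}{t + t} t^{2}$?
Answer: $-798100611$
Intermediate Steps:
$U{\left(t \right)} = t^{2}$ ($U{\left(t \right)} = \frac{2 t}{2 t} t^{2} = 2 t \frac{1}{2 t} t^{2} = 1 t^{2} = t^{2}$)
$\left(\left(\left(0 - -1548\right) - U{\left(6^{2} \right)}\right) + 19867\right) \left(-15805 - 23864\right) = \left(\left(\left(0 - -1548\right) - \left(6^{2}\right)^{2}\right) + 19867\right) \left(-15805 - 23864\right) = \left(\left(\left(0 + 1548\right) - 36^{2}\right) + 19867\right) \left(-39669\right) = \left(\left(1548 - 1296\right) + 19867\right) \left(-39669\right) = \left(252 + 19867\right) \left(-39669\right) = 20119 \left(-39669\right) = -798100611$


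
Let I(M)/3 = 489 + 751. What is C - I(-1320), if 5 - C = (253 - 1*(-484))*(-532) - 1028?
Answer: 389397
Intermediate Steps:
I(M) = 3720 (I(M) = 3*(489 + 751) = 3*1240 = 3720)
C = 393117 (C = 5 - ((253 - 1*(-484))*(-532) - 1028) = 5 - ((253 + 484)*(-532) - 1028) = 5 - (737*(-532) - 1028) = 5 - (-392084 - 1028) = 5 - 1*(-393112) = 5 + 393112 = 393117)
C - I(-1320) = 393117 - 1*3720 = 393117 - 3720 = 389397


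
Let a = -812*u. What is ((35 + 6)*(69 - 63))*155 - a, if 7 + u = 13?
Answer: 43002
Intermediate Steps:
u = 6 (u = -7 + 13 = 6)
a = -4872 (a = -812*6 = -4872)
((35 + 6)*(69 - 63))*155 - a = ((35 + 6)*(69 - 63))*155 - 1*(-4872) = (41*6)*155 + 4872 = 246*155 + 4872 = 38130 + 4872 = 43002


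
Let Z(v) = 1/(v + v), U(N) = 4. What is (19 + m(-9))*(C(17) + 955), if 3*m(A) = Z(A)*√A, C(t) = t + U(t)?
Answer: 18544 - 488*I/9 ≈ 18544.0 - 54.222*I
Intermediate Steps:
Z(v) = 1/(2*v)
C(t) = 4 + t (C(t) = t + 4 = 4 + t)
m(A) = 1/(6*√A) (m(A) = ((1/(2*A))*√A)/3 = (1/(2*√A))/3 = 1/(6*√A))
(19 + m(-9))*(C(17) + 955) = (19 + 1/(6*√(-9)))*((4 + 17) + 955) = (19 + (-I/3)/6)*(21 + 955) = (19 - I/18)*976 = 18544 - 488*I/9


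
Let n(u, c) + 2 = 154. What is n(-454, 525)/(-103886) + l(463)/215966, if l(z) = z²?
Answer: 11118555551/11217921938 ≈ 0.99114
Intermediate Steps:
n(u, c) = 152 (n(u, c) = -2 + 154 = 152)
n(-454, 525)/(-103886) + l(463)/215966 = 152/(-103886) + 463²/215966 = 152*(-1/103886) + 214369*(1/215966) = -76/51943 + 214369/215966 = 11118555551/11217921938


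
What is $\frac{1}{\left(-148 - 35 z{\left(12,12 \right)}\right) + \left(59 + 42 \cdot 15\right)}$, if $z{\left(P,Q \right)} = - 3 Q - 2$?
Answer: $\frac{1}{1871} \approx 0.00053447$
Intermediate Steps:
$z{\left(P,Q \right)} = -2 - 3 Q$
$\frac{1}{\left(-148 - 35 z{\left(12,12 \right)}\right) + \left(59 + 42 \cdot 15\right)} = \frac{1}{\left(-148 - 35 \left(-2 - 36\right)\right) + \left(59 + 42 \cdot 15\right)} = \frac{1}{\left(-148 - 35 \left(-2 - 36\right)\right) + \left(59 + 630\right)} = \frac{1}{\left(-148 - -1330\right) + 689} = \frac{1}{\left(-148 + 1330\right) + 689} = \frac{1}{1182 + 689} = \frac{1}{1871}$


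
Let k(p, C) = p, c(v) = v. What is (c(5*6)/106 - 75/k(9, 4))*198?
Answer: -84480/53 ≈ -1594.0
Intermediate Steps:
(c(5*6)/106 - 75/k(9, 4))*198 = ((5*6)/106 - 75/9)*198 = (30*(1/106) - 75*1/9)*198 = (15/53 - 25/3)*198 = -1280/159*198 = -84480/53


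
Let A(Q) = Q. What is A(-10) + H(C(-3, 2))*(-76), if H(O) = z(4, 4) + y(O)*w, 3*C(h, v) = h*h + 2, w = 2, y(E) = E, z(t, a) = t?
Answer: -2614/3 ≈ -871.33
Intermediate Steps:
C(h, v) = ⅔ + h²/3 (C(h, v) = (h*h + 2)/3 = (h² + 2)/3 = (2 + h²)/3 = ⅔ + h²/3)
H(O) = 4 + 2*O (H(O) = 4 + O*2 = 4 + 2*O)
A(-10) + H(C(-3, 2))*(-76) = -10 + (4 + 2*(⅔ + (⅓)*(-3)²))*(-76) = -10 + (4 + 2*(⅔ + (⅓)*9))*(-76) = -10 + (4 + 2*(⅔ + 3))*(-76) = -10 + (4 + 2*(11/3))*(-76) = -10 + (4 + 22/3)*(-76) = -10 + (34/3)*(-76) = -10 - 2584/3 = -2614/3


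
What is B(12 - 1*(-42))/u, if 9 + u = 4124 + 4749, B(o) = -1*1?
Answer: -1/8864 ≈ -0.00011282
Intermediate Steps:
B(o) = -1
u = 8864 (u = -9 + (4124 + 4749) = -9 + 8873 = 8864)
B(12 - 1*(-42))/u = -1/8864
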